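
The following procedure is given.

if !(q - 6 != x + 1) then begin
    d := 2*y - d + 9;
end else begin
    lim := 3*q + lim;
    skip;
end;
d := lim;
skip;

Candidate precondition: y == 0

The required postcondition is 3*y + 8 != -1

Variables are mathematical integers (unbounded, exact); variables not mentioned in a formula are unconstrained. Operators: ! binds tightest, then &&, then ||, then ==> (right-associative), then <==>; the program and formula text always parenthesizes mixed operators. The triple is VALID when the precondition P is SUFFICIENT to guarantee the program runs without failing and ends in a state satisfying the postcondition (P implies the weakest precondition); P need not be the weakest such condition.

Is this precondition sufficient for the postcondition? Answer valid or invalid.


Working backward. After the program, the postcondition 3*y + 8 != -1 must hold; in canonical form it is 3*y != -9.
Before skip: 3*y != -9
Before d := lim: 3*y != -9
Then branch requires 3*y != -9; else branch requires 3*y != -9.
Before the if: ((!(q != x + 7)) ==> 3*y != -9) && (q != x + 7 ==> 3*y != -9)
The weakest precondition is ((!(q != x + 7)) ==> 3*y != -9) && (q != x + 7 ==> 3*y != -9).
Check whether y == 0 implies it.
Every state satisfying the precondition satisfies the weakest precondition: the implication holds.
Answer: valid


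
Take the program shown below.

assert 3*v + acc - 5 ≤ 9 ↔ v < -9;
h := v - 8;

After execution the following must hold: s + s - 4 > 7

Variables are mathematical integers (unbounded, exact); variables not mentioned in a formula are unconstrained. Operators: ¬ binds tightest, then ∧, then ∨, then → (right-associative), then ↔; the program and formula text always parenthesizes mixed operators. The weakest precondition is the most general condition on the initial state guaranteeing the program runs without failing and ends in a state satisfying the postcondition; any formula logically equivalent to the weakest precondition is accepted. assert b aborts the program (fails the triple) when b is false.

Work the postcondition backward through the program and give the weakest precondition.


Working backward. After the program, the postcondition s + s - 4 > 7 must hold; in canonical form it is 2*s > 11.
Before h := v - 8: 2*s > 11
Before assert 3*v + acc - 5 ≤ 9 ↔ v < -9: (acc + 3*v ≤ 14 ↔ v < -9) ∧ 2*s > 11
Answer: WP = (acc + 3*v ≤ 14 ↔ v < -9) ∧ 2*s > 11


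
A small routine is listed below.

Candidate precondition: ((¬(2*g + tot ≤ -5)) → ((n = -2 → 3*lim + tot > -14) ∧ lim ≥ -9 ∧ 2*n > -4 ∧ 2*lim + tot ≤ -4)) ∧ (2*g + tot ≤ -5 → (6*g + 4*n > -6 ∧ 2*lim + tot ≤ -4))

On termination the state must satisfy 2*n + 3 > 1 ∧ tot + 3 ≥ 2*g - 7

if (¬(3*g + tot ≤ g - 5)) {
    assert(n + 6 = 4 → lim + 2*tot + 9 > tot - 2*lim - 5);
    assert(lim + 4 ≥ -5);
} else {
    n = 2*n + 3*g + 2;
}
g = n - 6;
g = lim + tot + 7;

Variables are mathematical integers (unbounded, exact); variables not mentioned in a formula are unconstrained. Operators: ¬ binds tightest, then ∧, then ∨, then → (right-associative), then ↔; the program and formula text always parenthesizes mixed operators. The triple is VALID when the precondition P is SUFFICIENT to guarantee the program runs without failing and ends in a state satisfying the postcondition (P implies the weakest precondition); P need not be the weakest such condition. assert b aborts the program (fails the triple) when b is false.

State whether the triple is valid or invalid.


Working backward. After the program, the postcondition 2*n + 3 > 1 ∧ tot + 3 ≥ 2*g - 7 must hold; in canonical form it is 2*n > -2 ∧ tot ≥ 2*g - 10.
Before g := lim + tot + 7: 2*n > -2 ∧ 2*lim + tot ≤ -4
Before g := n - 6: 2*n > -2 ∧ 2*lim + tot ≤ -4
Then branch requires (n = -2 → 3*lim + tot > -14) ∧ lim ≥ -9 ∧ 2*n > -2 ∧ 2*lim + tot ≤ -4; else branch requires 6*g + 4*n > -6 ∧ 2*lim + tot ≤ -4.
Before the if: ((¬(2*g + tot ≤ -5)) → ((n = -2 → 3*lim + tot > -14) ∧ lim ≥ -9 ∧ 2*n > -2 ∧ 2*lim + tot ≤ -4)) ∧ (2*g + tot ≤ -5 → (6*g + 4*n > -6 ∧ 2*lim + tot ≤ -4))
The weakest precondition is ((¬(2*g + tot ≤ -5)) → ((n = -2 → 3*lim + tot > -14) ∧ lim ≥ -9 ∧ 2*n > -2 ∧ 2*lim + tot ≤ -4)) ∧ (2*g + tot ≤ -5 → (6*g + 4*n > -6 ∧ 2*lim + tot ≤ -4)).
Check whether ((¬(2*g + tot ≤ -5)) → ((n = -2 → 3*lim + tot > -14) ∧ lim ≥ -9 ∧ 2*n > -4 ∧ 2*lim + tot ≤ -4)) ∧ (2*g + tot ≤ -5 → (6*g + 4*n > -6 ∧ 2*lim + tot ≤ -4)) implies it.
Countermodel: at the initial state g = 0, lim = -2, n = -1, tot = 0, the precondition holds but the weakest precondition fails.
Answer: invalid


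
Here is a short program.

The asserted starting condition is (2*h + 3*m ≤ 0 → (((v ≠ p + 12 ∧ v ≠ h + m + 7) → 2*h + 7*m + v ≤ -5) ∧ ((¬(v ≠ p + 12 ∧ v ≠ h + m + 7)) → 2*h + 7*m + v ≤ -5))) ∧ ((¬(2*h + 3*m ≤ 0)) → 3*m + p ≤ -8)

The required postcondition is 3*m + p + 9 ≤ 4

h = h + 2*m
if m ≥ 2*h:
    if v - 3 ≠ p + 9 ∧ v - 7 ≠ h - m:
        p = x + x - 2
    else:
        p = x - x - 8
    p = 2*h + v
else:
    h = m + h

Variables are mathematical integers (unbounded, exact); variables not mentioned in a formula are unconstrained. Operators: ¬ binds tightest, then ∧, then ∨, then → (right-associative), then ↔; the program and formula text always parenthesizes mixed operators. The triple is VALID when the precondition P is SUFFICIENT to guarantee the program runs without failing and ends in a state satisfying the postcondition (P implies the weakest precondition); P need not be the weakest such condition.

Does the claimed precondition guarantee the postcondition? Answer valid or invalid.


Working backward. After the program, the postcondition 3*m + p + 9 ≤ 4 must hold; in canonical form it is 3*m + p ≤ -5.
Then branch requires ((v ≠ p + 12 ∧ m + v ≠ h + 7) → 2*h + 3*m + v ≤ -5) ∧ ((¬(v ≠ p + 12 ∧ m + v ≠ h + 7)) → 2*h + 3*m + v ≤ -5); else branch requires 3*m + p ≤ -5.
Before the if: (m ≥ 2*h → (((v ≠ p + 12 ∧ m + v ≠ h + 7) → 2*h + 3*m + v ≤ -5) ∧ ((¬(v ≠ p + 12 ∧ m + v ≠ h + 7)) → 2*h + 3*m + v ≤ -5))) ∧ ((¬(m ≥ 2*h)) → 3*m + p ≤ -5)
Before h := h + 2*m: (2*h + 3*m ≤ 0 → (((v ≠ p + 12 ∧ v ≠ h + m + 7) → 2*h + 7*m + v ≤ -5) ∧ ((¬(v ≠ p + 12 ∧ v ≠ h + m + 7)) → 2*h + 7*m + v ≤ -5))) ∧ ((¬(2*h + 3*m ≤ 0)) → 3*m + p ≤ -5)
The weakest precondition is (2*h + 3*m ≤ 0 → (((v ≠ p + 12 ∧ v ≠ h + m + 7) → 2*h + 7*m + v ≤ -5) ∧ ((¬(v ≠ p + 12 ∧ v ≠ h + m + 7)) → 2*h + 7*m + v ≤ -5))) ∧ ((¬(2*h + 3*m ≤ 0)) → 3*m + p ≤ -5).
Check whether (2*h + 3*m ≤ 0 → (((v ≠ p + 12 ∧ v ≠ h + m + 7) → 2*h + 7*m + v ≤ -5) ∧ ((¬(v ≠ p + 12 ∧ v ≠ h + m + 7)) → 2*h + 7*m + v ≤ -5))) ∧ ((¬(2*h + 3*m ≤ 0)) → 3*m + p ≤ -8) implies it.
Every state satisfying the precondition satisfies the weakest precondition: the implication holds.
Answer: valid


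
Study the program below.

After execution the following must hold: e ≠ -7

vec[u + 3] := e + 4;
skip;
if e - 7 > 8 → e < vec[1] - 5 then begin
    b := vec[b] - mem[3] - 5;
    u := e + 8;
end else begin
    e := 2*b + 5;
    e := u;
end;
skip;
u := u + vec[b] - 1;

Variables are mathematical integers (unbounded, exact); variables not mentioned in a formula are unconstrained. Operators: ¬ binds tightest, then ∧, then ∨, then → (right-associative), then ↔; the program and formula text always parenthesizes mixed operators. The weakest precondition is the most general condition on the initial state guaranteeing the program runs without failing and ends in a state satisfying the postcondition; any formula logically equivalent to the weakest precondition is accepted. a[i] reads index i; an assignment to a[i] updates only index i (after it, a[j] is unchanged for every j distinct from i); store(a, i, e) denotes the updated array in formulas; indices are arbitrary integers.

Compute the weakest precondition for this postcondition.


Working backward. After the program, e ≠ -7 must hold.
Before u := u + vec[b] - 1: e ≠ -7
Before skip: e ≠ -7
Then branch requires e ≠ -7; else branch requires u ≠ -7.
Before the if: ((e > 15 → e < vec[1] - 5) → e ≠ -7) ∧ ((¬(e > 15 → e < vec[1] - 5)) → u ≠ -7)
Before skip: ((e > 15 → e < vec[1] - 5) → e ≠ -7) ∧ ((¬(e > 15 → e < vec[1] - 5)) → u ≠ -7)
Before vec[u + 3] := e + 4: ((e > 15 → e < store(vec, u + 3, e + 4)[1] - 5) → e ≠ -7) ∧ ((¬(e > 15 → e < store(vec, u + 3, e + 4)[1] - 5)) → u ≠ -7)
Answer: WP = ((e > 15 → e < store(vec, u + 3, e + 4)[1] - 5) → e ≠ -7) ∧ ((¬(e > 15 → e < store(vec, u + 3, e + 4)[1] - 5)) → u ≠ -7)


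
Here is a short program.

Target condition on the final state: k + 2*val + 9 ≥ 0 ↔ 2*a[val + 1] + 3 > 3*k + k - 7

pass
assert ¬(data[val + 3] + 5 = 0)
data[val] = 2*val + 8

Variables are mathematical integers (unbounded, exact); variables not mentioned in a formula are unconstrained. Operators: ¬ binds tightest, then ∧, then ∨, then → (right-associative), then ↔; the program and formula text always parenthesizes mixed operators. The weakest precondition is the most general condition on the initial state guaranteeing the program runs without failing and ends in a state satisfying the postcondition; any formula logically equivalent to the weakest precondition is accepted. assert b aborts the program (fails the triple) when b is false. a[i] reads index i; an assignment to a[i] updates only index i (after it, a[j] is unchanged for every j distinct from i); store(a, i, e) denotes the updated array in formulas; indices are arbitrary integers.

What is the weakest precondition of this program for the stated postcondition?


Working backward. After the program, the postcondition k + 2*val + 9 ≥ 0 ↔ 2*a[val + 1] + 3 > 3*k + k - 7 must hold; in canonical form it is k + 2*val ≥ -9 ↔ 2*a[val + 1] > 4*k - 10.
Before data[val] := 2*val + 8: k + 2*val ≥ -9 ↔ 2*a[val + 1] > 4*k - 10
Before assert ¬(data[val + 3] + 5 = 0): (¬(data[val + 3] = -5)) ∧ (k + 2*val ≥ -9 ↔ 2*a[val + 1] > 4*k - 10)
Before skip: (¬(data[val + 3] = -5)) ∧ (k + 2*val ≥ -9 ↔ 2*a[val + 1] > 4*k - 10)
Answer: WP = (¬(data[val + 3] = -5)) ∧ (k + 2*val ≥ -9 ↔ 2*a[val + 1] > 4*k - 10)


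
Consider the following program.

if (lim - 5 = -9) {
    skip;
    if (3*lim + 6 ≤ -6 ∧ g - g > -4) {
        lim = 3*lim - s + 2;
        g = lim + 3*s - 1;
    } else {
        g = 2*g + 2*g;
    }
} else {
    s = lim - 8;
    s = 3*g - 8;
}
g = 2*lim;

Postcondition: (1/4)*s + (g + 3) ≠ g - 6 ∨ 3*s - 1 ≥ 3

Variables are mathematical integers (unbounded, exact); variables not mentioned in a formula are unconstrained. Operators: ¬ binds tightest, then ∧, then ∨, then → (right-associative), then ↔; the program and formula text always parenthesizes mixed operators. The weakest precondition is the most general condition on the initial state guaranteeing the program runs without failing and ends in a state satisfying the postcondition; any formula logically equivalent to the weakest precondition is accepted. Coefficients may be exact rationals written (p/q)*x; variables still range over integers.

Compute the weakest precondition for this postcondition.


Working backward. After the program, the postcondition (1/4)*s + (g + 3) ≠ g - 6 ∨ 3*s - 1 ≥ 3 must hold; in canonical form it is (1/4)*s ≠ -9 ∨ 3*s ≥ 4.
Before g := 2*lim: (1/4)*s ≠ -9 ∨ 3*s ≥ 4
Then branch requires (3*lim ≤ -12 → ((1/4)*s ≠ -9 ∨ 3*s ≥ 4)) ∧ ((¬(3*lim ≤ -12)) → ((1/4)*s ≠ -9 ∨ 3*s ≥ 4)); else branch requires (3/4)*g ≠ -7 ∨ 9*g ≥ 28.
Before the if: (lim = -4 → ((3*lim ≤ -12 → ((1/4)*s ≠ -9 ∨ 3*s ≥ 4)) ∧ ((¬(3*lim ≤ -12)) → ((1/4)*s ≠ -9 ∨ 3*s ≥ 4)))) ∧ ((¬(lim = -4)) → ((3/4)*g ≠ -7 ∨ 9*g ≥ 28))
Answer: WP = (lim = -4 → ((3*lim ≤ -12 → ((1/4)*s ≠ -9 ∨ 3*s ≥ 4)) ∧ ((¬(3*lim ≤ -12)) → ((1/4)*s ≠ -9 ∨ 3*s ≥ 4)))) ∧ ((¬(lim = -4)) → ((3/4)*g ≠ -7 ∨ 9*g ≥ 28))


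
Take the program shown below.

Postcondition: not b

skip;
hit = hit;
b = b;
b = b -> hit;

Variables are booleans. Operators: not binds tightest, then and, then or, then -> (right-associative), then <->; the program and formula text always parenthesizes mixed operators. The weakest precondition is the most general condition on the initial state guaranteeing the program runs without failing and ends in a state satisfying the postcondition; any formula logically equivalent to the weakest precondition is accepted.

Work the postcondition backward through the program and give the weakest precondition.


Working backward. After the program, not b must hold.
Before b := b -> hit: not (b -> hit)
Before b := b: not (b -> hit)
Before hit := hit: not (b -> hit)
Before skip: not (b -> hit)
Answer: WP = not (b -> hit)


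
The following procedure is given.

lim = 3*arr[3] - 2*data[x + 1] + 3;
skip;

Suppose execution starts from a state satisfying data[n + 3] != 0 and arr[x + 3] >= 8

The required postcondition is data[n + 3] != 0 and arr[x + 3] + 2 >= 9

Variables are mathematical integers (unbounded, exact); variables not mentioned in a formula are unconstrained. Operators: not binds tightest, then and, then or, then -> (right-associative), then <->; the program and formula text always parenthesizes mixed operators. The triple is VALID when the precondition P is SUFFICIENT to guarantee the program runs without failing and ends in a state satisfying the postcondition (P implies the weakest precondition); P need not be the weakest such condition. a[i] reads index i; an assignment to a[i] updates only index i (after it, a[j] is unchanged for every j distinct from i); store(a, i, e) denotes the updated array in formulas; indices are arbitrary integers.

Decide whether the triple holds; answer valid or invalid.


Working backward. After the program, the postcondition data[n + 3] != 0 and arr[x + 3] + 2 >= 9 must hold; in canonical form it is data[n + 3] != 0 and arr[x + 3] >= 7.
Before skip: data[n + 3] != 0 and arr[x + 3] >= 7
Before lim := 3*arr[3] - 2*data[x + 1] + 3: data[n + 3] != 0 and arr[x + 3] >= 7
The weakest precondition is data[n + 3] != 0 and arr[x + 3] >= 7.
Check whether data[n + 3] != 0 and arr[x + 3] >= 8 implies it.
Every state satisfying the precondition satisfies the weakest precondition: the implication holds.
Answer: valid


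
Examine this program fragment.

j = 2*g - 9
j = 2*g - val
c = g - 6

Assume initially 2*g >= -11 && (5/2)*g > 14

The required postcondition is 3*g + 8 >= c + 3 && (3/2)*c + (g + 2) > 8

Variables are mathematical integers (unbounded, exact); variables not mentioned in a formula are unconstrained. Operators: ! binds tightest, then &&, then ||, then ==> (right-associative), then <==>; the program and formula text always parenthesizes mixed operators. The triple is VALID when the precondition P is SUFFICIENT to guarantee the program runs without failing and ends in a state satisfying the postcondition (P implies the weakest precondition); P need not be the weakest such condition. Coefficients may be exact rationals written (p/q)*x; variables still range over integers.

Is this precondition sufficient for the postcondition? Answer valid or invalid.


Working backward. After the program, the postcondition 3*g + 8 >= c + 3 && (3/2)*c + (g + 2) > 8 must hold; in canonical form it is 3*g >= c - 5 && (3/2)*c + g > 6.
Before c := g - 6: 2*g >= -11 && (5/2)*g > 15
Before j := 2*g - val: 2*g >= -11 && (5/2)*g > 15
Before j := 2*g - 9: 2*g >= -11 && (5/2)*g > 15
The weakest precondition is 2*g >= -11 && (5/2)*g > 15.
Check whether 2*g >= -11 && (5/2)*g > 14 implies it.
Countermodel: at the initial state g = 6, the precondition holds but the weakest precondition fails.
Answer: invalid


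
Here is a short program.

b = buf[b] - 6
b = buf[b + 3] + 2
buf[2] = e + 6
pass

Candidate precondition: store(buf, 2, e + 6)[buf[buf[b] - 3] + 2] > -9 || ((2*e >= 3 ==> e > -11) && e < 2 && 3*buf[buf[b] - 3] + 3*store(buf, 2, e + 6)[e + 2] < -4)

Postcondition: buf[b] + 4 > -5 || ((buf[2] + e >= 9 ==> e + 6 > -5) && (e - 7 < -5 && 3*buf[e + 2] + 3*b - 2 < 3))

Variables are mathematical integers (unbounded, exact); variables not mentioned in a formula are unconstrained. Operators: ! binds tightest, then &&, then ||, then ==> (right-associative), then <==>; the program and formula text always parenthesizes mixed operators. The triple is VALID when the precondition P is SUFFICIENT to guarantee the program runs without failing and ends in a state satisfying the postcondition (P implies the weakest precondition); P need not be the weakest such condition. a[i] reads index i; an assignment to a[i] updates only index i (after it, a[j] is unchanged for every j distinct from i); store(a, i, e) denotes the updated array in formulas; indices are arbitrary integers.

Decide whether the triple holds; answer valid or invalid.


Working backward. After the program, the postcondition buf[b] + 4 > -5 || ((buf[2] + e >= 9 ==> e + 6 > -5) && (e - 7 < -5 && 3*buf[e + 2] + 3*b - 2 < 3)) must hold; in canonical form it is buf[b] > -9 || ((buf[2] + e >= 9 ==> e > -11) && e < 2 && 3*buf[e + 2] + 3*b < 5).
Before skip: buf[b] > -9 || ((buf[2] + e >= 9 ==> e > -11) && e < 2 && 3*buf[e + 2] + 3*b < 5)
Before buf[2] := e + 6: store(buf, 2, e + 6)[b] > -9 || ((2*e >= 3 ==> e > -11) && e < 2 && 3*store(buf, 2, e + 6)[e + 2] + 3*b < 5)
Before b := buf[b + 3] + 2: store(buf, 2, e + 6)[buf[b + 3] + 2] > -9 || ((2*e >= 3 ==> e > -11) && e < 2 && 3*buf[b + 3] + 3*store(buf, 2, e + 6)[e + 2] < -1)
Before b := buf[b] - 6: store(buf, 2, e + 6)[buf[buf[b] - 3] + 2] > -9 || ((2*e >= 3 ==> e > -11) && e < 2 && 3*buf[buf[b] - 3] + 3*store(buf, 2, e + 6)[e + 2] < -1)
The weakest precondition is store(buf, 2, e + 6)[buf[buf[b] - 3] + 2] > -9 || ((2*e >= 3 ==> e > -11) && e < 2 && 3*buf[buf[b] - 3] + 3*store(buf, 2, e + 6)[e + 2] < -1).
Check whether store(buf, 2, e + 6)[buf[buf[b] - 3] + 2] > -9 || ((2*e >= 3 ==> e > -11) && e < 2 && 3*buf[buf[b] - 3] + 3*store(buf, 2, e + 6)[e + 2] < -4) implies it.
Every state satisfying the precondition satisfies the weakest precondition: the implication holds.
Answer: valid


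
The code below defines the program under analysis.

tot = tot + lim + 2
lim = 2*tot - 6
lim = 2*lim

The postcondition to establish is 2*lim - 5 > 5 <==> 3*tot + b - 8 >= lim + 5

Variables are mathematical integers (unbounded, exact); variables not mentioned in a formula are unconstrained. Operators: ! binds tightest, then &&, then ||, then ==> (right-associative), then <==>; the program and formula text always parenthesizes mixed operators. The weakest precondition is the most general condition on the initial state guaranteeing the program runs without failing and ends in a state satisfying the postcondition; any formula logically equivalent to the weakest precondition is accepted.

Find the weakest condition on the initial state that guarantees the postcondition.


Working backward. After the program, the postcondition 2*lim - 5 > 5 <==> 3*tot + b - 8 >= lim + 5 must hold; in canonical form it is 2*lim > 10 <==> b + 3*tot >= lim + 13.
Before lim := 2*lim: 4*lim > 10 <==> b + 3*tot >= 2*lim + 13
Before lim := 2*tot - 6: 8*tot > 34 <==> b >= tot + 1
Before tot := tot + lim + 2: 8*lim + 8*tot > 18 <==> b >= lim + tot + 3
Answer: WP = 8*lim + 8*tot > 18 <==> b >= lim + tot + 3


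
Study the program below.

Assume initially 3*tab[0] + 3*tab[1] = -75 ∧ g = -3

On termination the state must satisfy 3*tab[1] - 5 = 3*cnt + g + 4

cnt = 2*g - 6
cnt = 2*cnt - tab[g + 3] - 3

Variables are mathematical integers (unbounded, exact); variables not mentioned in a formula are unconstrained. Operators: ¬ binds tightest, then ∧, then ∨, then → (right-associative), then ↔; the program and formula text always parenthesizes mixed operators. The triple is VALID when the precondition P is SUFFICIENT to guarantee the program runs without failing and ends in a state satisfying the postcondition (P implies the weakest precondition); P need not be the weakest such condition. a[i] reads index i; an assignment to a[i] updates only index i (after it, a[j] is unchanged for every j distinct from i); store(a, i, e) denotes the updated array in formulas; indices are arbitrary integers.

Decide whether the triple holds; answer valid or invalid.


Working backward. After the program, the postcondition 3*tab[1] - 5 = 3*cnt + g + 4 must hold; in canonical form it is 3*tab[1] = 3*cnt + g + 9.
Before cnt := 2*cnt - tab[g + 3] - 3: 3*tab[g + 3] + 3*tab[1] = 6*cnt + g
Before cnt := 2*g - 6: 3*tab[g + 3] + 3*tab[1] = 13*g - 36
The weakest precondition is 3*tab[g + 3] + 3*tab[1] = 13*g - 36.
Check whether 3*tab[0] + 3*tab[1] = -75 ∧ g = -3 implies it.
Every state satisfying the precondition satisfies the weakest precondition: the implication holds.
Answer: valid


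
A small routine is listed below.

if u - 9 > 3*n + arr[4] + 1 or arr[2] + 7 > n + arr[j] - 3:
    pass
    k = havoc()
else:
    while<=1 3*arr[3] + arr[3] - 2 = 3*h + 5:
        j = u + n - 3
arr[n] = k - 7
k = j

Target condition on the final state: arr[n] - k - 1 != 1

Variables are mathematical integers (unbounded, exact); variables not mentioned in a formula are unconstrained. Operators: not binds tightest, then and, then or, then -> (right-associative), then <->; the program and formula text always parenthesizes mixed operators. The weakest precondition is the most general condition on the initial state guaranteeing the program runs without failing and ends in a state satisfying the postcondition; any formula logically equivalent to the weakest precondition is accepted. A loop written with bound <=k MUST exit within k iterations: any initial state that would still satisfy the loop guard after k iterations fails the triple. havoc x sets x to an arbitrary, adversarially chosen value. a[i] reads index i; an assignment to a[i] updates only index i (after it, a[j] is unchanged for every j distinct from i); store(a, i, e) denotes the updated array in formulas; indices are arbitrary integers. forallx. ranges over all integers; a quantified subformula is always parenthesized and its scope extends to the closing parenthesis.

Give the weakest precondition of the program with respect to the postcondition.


Working backward. After the program, the postcondition arr[n] - k - 1 != 1 must hold; in canonical form it is arr[n] != k + 2.
Before k := j: arr[n] != j + 2
Before arr[n] := k - 7: store(arr, n, k - 7)[n] != j + 2
Then branch requires forall k_1. store(arr, n, k_1 - 7)[n] != j + 2; else branch requires (4*arr[3] = 3*h + 7 -> ((not (4*arr[3] = 3*h + 7)) and store(arr, n, k - 7)[n] != n + u - 1)) and ((not (4*arr[3] = 3*h + 7)) -> store(arr, n, k - 7)[n] != j + 2).
Before the if: ((u > arr[4] + 3*n + 10 or arr[2] > arr[j] + n - 10) -> (forall k_1. store(arr, n, k_1 - 7)[n] != j + 2)) and ((not (u > arr[4] + 3*n + 10 or arr[2] > arr[j] + n - 10)) -> ((4*arr[3] = 3*h + 7 -> ((not (4*arr[3] = 3*h + 7)) and store(arr, n, k - 7)[n] != n + u - 1)) and ((not (4*arr[3] = 3*h + 7)) -> store(arr, n, k - 7)[n] != j + 2)))
Answer: WP = ((u > arr[4] + 3*n + 10 or arr[2] > arr[j] + n - 10) -> (forall k_1. store(arr, n, k_1 - 7)[n] != j + 2)) and ((not (u > arr[4] + 3*n + 10 or arr[2] > arr[j] + n - 10)) -> ((4*arr[3] = 3*h + 7 -> ((not (4*arr[3] = 3*h + 7)) and store(arr, n, k - 7)[n] != n + u - 1)) and ((not (4*arr[3] = 3*h + 7)) -> store(arr, n, k - 7)[n] != j + 2)))


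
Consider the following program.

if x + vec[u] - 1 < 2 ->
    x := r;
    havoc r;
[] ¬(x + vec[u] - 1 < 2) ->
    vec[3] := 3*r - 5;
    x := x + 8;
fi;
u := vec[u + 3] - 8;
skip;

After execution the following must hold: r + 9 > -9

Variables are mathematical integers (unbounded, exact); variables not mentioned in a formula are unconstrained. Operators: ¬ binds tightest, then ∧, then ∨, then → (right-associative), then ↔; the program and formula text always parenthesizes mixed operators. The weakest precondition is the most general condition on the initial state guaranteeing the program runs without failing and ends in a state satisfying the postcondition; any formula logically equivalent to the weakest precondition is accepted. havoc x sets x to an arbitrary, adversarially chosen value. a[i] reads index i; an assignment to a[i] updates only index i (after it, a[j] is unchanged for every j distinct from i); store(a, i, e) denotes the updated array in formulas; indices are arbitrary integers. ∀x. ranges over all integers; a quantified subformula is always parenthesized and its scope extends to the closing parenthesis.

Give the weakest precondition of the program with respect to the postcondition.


Working backward. After the program, the postcondition r + 9 > -9 must hold; in canonical form it is r > -18.
Before skip: r > -18
Before u := vec[u + 3] - 8: r > -18
Then branch requires ∀r_1. r_1 > -18; else branch requires r > -18.
Before the if: (vec[u] + x < 3 → (∀r_1. r_1 > -18)) ∧ ((¬(vec[u] + x < 3)) → r > -18)
Answer: WP = (vec[u] + x < 3 → (∀r_1. r_1 > -18)) ∧ ((¬(vec[u] + x < 3)) → r > -18)


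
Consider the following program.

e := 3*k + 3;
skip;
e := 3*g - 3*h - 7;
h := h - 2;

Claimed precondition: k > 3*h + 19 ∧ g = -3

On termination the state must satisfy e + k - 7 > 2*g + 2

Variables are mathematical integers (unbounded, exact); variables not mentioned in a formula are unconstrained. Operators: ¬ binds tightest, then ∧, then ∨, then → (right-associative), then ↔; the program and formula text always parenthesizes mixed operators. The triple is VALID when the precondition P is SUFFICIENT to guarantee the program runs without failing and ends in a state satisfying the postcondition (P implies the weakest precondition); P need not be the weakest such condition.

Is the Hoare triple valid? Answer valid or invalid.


Working backward. After the program, the postcondition e + k - 7 > 2*g + 2 must hold; in canonical form it is e + k > 2*g + 9.
Before h := h - 2: e + k > 2*g + 9
Before e := 3*g - 3*h - 7: g + k > 3*h + 16
Before skip: g + k > 3*h + 16
Before e := 3*k + 3: g + k > 3*h + 16
The weakest precondition is g + k > 3*h + 16.
Check whether k > 3*h + 19 ∧ g = -3 implies it.
Every state satisfying the precondition satisfies the weakest precondition: the implication holds.
Answer: valid


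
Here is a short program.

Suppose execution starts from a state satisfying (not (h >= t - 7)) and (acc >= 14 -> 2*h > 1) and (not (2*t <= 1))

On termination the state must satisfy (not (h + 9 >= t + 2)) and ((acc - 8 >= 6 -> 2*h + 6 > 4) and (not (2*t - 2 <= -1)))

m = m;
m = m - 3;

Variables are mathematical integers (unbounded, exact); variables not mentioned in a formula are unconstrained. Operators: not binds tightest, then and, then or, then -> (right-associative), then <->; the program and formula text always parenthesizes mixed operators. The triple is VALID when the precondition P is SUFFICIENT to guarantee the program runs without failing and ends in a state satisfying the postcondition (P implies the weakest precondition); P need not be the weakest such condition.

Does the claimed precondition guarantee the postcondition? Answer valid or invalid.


Working backward. After the program, the postcondition (not (h + 9 >= t + 2)) and ((acc - 8 >= 6 -> 2*h + 6 > 4) and (not (2*t - 2 <= -1))) must hold; in canonical form it is (not (h >= t - 7)) and (acc >= 14 -> 2*h > -2) and (not (2*t <= 1)).
Before m := m - 3: (not (h >= t - 7)) and (acc >= 14 -> 2*h > -2) and (not (2*t <= 1))
Before m := m: (not (h >= t - 7)) and (acc >= 14 -> 2*h > -2) and (not (2*t <= 1))
The weakest precondition is (not (h >= t - 7)) and (acc >= 14 -> 2*h > -2) and (not (2*t <= 1)).
Check whether (not (h >= t - 7)) and (acc >= 14 -> 2*h > 1) and (not (2*t <= 1)) implies it.
Every state satisfying the precondition satisfies the weakest precondition: the implication holds.
Answer: valid


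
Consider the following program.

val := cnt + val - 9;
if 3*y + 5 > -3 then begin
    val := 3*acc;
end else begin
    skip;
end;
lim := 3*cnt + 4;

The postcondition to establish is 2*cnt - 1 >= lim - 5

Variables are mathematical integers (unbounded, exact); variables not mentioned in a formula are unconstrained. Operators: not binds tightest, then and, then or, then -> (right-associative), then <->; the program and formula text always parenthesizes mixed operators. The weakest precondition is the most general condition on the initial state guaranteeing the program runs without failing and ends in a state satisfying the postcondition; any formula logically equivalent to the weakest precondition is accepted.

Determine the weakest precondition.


Working backward. After the program, the postcondition 2*cnt - 1 >= lim - 5 must hold; in canonical form it is 2*cnt >= lim - 4.
Before lim := 3*cnt + 4: cnt <= 0
Then branch requires cnt <= 0; else branch requires cnt <= 0.
Before the if: (3*y > -8 -> cnt <= 0) and ((not (3*y > -8)) -> cnt <= 0)
Before val := cnt + val - 9: (3*y > -8 -> cnt <= 0) and ((not (3*y > -8)) -> cnt <= 0)
Answer: WP = (3*y > -8 -> cnt <= 0) and ((not (3*y > -8)) -> cnt <= 0)


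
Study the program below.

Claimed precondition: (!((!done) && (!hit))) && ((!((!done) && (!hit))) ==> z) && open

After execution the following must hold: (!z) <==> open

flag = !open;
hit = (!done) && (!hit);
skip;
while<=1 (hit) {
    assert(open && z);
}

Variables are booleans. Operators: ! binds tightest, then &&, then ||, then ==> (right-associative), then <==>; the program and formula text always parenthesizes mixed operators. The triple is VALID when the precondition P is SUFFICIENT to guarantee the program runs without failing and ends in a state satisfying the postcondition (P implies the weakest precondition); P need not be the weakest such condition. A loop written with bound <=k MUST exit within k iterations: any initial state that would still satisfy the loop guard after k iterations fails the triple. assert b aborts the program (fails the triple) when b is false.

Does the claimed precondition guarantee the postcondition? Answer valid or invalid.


Working backward. After the program, (!z) <==> open must hold.
Before the loop (bound <=1), unroll the exhaustion recursion (WP_0 = exit-now case; WP_j = one more guarded iteration, up to j = 1):
  WP_0: (!hit) && ((!z) <==> open)
  WP_1: (hit ==> (open && z && (!hit) && ((!z) <==> open))) && ((!hit) ==> ((!z) <==> open))
So before the loop: (hit ==> (open && z && (!hit) && ((!z) <==> open))) && ((!hit) ==> ((!z) <==> open))
Before skip: (hit ==> (open && z && (!hit) && ((!z) <==> open))) && ((!hit) ==> ((!z) <==> open))
Before hit := (!done) && (!hit): (((!done) && (!hit)) ==> (open && z && (!((!done) && (!hit))) && ((!z) <==> open))) && ((!((!done) && (!hit))) ==> ((!z) <==> open))
Before flag := !open: (((!done) && (!hit)) ==> (open && z && (!((!done) && (!hit))) && ((!z) <==> open))) && ((!((!done) && (!hit))) ==> ((!z) <==> open))
The weakest precondition is (((!done) && (!hit)) ==> (open && z && (!((!done) && (!hit))) && ((!z) <==> open))) && ((!((!done) && (!hit))) ==> ((!z) <==> open)).
Check whether (!((!done) && (!hit))) && ((!((!done) && (!hit))) ==> z) && open implies it.
Countermodel: at the initial state done = false, hit = true, open = true, z = true, the precondition holds but the weakest precondition fails.
Answer: invalid


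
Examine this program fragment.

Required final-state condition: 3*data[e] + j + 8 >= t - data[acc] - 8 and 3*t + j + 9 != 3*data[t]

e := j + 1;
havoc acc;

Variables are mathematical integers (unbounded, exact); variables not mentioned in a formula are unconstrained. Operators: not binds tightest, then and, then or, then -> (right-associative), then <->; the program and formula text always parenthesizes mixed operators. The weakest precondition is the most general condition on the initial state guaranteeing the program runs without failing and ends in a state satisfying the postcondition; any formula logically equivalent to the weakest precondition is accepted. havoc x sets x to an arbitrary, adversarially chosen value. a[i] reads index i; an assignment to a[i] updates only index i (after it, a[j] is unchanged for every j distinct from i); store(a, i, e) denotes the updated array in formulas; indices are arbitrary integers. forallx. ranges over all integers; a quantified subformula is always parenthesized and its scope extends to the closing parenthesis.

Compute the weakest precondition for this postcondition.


Working backward. After the program, the postcondition 3*data[e] + j + 8 >= t - data[acc] - 8 and 3*t + j + 9 != 3*data[t] must hold; in canonical form it is data[acc] + 3*data[e] + j >= t - 16 and j + 3*t != 3*data[t] - 9.
Before havoc acc: forall acc_1. (data[acc_1] + 3*data[e] + j >= t - 16 and j + 3*t != 3*data[t] - 9)
Before e := j + 1: forall acc_1. (3*data[j + 1] + data[acc_1] + j >= t - 16 and j + 3*t != 3*data[t] - 9)
Answer: WP = forall acc_1. (3*data[j + 1] + data[acc_1] + j >= t - 16 and j + 3*t != 3*data[t] - 9)


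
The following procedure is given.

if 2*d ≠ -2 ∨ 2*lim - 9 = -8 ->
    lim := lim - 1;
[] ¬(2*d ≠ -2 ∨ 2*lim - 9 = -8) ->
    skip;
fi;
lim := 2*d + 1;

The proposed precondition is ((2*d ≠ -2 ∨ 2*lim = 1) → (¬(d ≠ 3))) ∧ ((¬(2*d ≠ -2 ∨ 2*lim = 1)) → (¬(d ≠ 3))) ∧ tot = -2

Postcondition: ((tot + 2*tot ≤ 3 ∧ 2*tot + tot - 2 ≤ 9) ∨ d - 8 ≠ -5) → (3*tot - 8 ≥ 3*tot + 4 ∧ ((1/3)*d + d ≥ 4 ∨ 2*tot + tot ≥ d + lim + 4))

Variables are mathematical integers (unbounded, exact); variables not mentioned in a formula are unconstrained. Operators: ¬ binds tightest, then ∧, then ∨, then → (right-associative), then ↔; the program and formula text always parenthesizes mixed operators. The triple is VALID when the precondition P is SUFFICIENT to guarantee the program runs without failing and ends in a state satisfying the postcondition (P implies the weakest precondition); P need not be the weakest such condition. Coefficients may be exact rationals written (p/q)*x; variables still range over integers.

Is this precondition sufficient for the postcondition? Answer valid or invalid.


Working backward. After the program, the postcondition ((tot + 2*tot ≤ 3 ∧ 2*tot + tot - 2 ≤ 9) ∨ d - 8 ≠ -5) → (3*tot - 8 ≥ 3*tot + 4 ∧ ((1/3)*d + d ≥ 4 ∨ 2*tot + tot ≥ d + lim + 4)) must hold; in canonical form it is ¬((3*tot ≤ 3 ∧ 3*tot ≤ 11) ∨ d ≠ 3).
Before lim := 2*d + 1: ¬((3*tot ≤ 3 ∧ 3*tot ≤ 11) ∨ d ≠ 3)
Then branch requires ¬((3*tot ≤ 3 ∧ 3*tot ≤ 11) ∨ d ≠ 3); else branch requires ¬((3*tot ≤ 3 ∧ 3*tot ≤ 11) ∨ d ≠ 3).
Before the if: ((2*d ≠ -2 ∨ 2*lim = 1) → (¬((3*tot ≤ 3 ∧ 3*tot ≤ 11) ∨ d ≠ 3))) ∧ ((¬(2*d ≠ -2 ∨ 2*lim = 1)) → (¬((3*tot ≤ 3 ∧ 3*tot ≤ 11) ∨ d ≠ 3)))
The weakest precondition is ((2*d ≠ -2 ∨ 2*lim = 1) → (¬((3*tot ≤ 3 ∧ 3*tot ≤ 11) ∨ d ≠ 3))) ∧ ((¬(2*d ≠ -2 ∨ 2*lim = 1)) → (¬((3*tot ≤ 3 ∧ 3*tot ≤ 11) ∨ d ≠ 3))).
Check whether ((2*d ≠ -2 ∨ 2*lim = 1) → (¬(d ≠ 3))) ∧ ((¬(2*d ≠ -2 ∨ 2*lim = 1)) → (¬(d ≠ 3))) ∧ tot = -2 implies it.
Countermodel: at the initial state d = 3, lim = 0, tot = -2, the precondition holds but the weakest precondition fails.
Answer: invalid


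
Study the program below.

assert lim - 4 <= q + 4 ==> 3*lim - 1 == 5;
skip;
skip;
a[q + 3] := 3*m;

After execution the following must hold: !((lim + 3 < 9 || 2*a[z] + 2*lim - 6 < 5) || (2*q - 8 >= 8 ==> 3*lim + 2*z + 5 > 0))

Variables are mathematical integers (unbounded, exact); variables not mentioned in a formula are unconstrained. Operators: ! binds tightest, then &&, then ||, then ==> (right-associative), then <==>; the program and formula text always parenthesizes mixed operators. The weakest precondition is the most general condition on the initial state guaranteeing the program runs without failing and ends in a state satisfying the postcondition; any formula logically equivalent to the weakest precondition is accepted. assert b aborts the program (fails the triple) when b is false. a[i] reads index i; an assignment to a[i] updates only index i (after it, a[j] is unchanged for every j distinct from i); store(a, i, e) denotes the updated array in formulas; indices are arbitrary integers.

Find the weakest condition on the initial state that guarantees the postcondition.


Working backward. After the program, the postcondition !((lim + 3 < 9 || 2*a[z] + 2*lim - 6 < 5) || (2*q - 8 >= 8 ==> 3*lim + 2*z + 5 > 0)) must hold; in canonical form it is !(lim < 6 || 2*a[z] + 2*lim < 11 || (2*q >= 16 ==> 3*lim + 2*z > -5)).
Before a[q + 3] := 3*m: !(lim < 6 || 2*store(a, q + 3, 3*m)[z] + 2*lim < 11 || (2*q >= 16 ==> 3*lim + 2*z > -5))
Before skip: !(lim < 6 || 2*store(a, q + 3, 3*m)[z] + 2*lim < 11 || (2*q >= 16 ==> 3*lim + 2*z > -5))
Before skip: !(lim < 6 || 2*store(a, q + 3, 3*m)[z] + 2*lim < 11 || (2*q >= 16 ==> 3*lim + 2*z > -5))
Before assert lim - 4 <= q + 4 ==> 3*lim - 1 == 5: (lim <= q + 8 ==> 3*lim == 6) && (!(lim < 6 || 2*store(a, q + 3, 3*m)[z] + 2*lim < 11 || (2*q >= 16 ==> 3*lim + 2*z > -5)))
Answer: WP = (lim <= q + 8 ==> 3*lim == 6) && (!(lim < 6 || 2*store(a, q + 3, 3*m)[z] + 2*lim < 11 || (2*q >= 16 ==> 3*lim + 2*z > -5)))


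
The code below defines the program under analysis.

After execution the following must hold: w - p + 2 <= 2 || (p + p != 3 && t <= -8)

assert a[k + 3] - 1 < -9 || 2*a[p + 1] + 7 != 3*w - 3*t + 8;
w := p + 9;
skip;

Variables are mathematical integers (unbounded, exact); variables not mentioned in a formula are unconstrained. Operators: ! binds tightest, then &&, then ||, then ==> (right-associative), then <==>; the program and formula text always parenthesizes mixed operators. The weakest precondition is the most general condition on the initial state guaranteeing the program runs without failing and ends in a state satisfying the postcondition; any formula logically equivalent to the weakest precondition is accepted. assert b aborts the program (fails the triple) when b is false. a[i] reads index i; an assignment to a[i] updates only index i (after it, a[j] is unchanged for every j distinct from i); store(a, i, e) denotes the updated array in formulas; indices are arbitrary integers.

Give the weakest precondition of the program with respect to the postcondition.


Working backward. After the program, the postcondition w - p + 2 <= 2 || (p + p != 3 && t <= -8) must hold; in canonical form it is w <= p || (2*p != 3 && t <= -8).
Before skip: w <= p || (2*p != 3 && t <= -8)
Before w := p + 9: 2*p != 3 && t <= -8
Before assert a[k + 3] - 1 < -9 || 2*a[p + 1] + 7 != 3*w - 3*t + 8: (a[k + 3] < -8 || 2*a[p + 1] + 3*t != 3*w + 1) && 2*p != 3 && t <= -8
Answer: WP = (a[k + 3] < -8 || 2*a[p + 1] + 3*t != 3*w + 1) && 2*p != 3 && t <= -8


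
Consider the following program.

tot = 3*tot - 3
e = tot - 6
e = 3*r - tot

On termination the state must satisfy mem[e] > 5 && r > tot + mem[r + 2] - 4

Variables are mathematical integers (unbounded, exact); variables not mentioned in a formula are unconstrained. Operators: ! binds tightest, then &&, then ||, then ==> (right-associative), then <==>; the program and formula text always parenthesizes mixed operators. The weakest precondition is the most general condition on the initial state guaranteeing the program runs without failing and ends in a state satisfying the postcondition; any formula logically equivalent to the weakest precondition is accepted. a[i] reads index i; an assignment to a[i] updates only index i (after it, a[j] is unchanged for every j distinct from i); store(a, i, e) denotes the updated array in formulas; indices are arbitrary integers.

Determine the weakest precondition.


Working backward. After the program, the postcondition mem[e] > 5 && r > tot + mem[r + 2] - 4 must hold; in canonical form it is mem[e] > 5 && r > mem[r + 2] + tot - 4.
Before e := 3*r - tot: mem[3*r - tot] > 5 && r > mem[r + 2] + tot - 4
Before e := tot - 6: mem[3*r - tot] > 5 && r > mem[r + 2] + tot - 4
Before tot := 3*tot - 3: mem[3*r - 3*tot + 3] > 5 && r > mem[r + 2] + 3*tot - 7
Answer: WP = mem[3*r - 3*tot + 3] > 5 && r > mem[r + 2] + 3*tot - 7
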